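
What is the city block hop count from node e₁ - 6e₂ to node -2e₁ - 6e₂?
3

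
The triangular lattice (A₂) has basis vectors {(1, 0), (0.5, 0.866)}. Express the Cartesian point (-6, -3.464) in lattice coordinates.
-4b₁ - 4b₂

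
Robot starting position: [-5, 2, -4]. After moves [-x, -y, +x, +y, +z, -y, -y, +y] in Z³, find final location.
(-5, 1, -3)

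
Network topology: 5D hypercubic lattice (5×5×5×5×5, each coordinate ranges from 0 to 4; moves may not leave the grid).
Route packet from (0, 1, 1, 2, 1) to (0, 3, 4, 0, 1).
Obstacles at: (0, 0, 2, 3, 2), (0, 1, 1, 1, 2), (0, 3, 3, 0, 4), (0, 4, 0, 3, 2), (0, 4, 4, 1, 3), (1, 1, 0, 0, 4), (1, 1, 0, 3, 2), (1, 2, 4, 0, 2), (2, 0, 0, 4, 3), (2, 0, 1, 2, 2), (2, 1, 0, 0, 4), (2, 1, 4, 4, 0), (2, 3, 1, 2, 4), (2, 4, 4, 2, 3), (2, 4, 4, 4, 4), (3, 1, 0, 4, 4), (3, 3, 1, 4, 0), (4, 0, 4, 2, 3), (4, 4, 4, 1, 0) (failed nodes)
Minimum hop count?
7
(one shortest path: (0, 1, 1, 2, 1) → (0, 2, 1, 2, 1) → (0, 3, 1, 2, 1) → (0, 3, 2, 2, 1) → (0, 3, 3, 2, 1) → (0, 3, 4, 2, 1) → (0, 3, 4, 1, 1) → (0, 3, 4, 0, 1))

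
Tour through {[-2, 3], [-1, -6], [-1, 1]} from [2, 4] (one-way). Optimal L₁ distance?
15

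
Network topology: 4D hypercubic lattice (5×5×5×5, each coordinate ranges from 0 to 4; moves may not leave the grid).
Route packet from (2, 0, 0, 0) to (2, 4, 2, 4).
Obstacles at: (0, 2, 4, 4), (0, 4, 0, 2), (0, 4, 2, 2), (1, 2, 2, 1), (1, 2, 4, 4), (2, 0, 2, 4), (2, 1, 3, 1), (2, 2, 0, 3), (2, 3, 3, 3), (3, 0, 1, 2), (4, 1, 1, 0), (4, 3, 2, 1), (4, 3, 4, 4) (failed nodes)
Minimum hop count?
10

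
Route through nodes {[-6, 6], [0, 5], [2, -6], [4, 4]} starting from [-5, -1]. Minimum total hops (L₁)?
32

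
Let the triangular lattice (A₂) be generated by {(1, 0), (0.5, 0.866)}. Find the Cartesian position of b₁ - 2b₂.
(0, -1.732)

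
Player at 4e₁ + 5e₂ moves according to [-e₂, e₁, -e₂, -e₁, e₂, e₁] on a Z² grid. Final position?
(5, 4)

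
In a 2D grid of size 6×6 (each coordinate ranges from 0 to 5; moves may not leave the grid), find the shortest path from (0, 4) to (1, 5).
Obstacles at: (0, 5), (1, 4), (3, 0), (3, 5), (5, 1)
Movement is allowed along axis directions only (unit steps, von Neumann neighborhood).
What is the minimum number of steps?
6
(one shortest path: (0, 4) → (0, 3) → (1, 3) → (2, 3) → (2, 4) → (2, 5) → (1, 5))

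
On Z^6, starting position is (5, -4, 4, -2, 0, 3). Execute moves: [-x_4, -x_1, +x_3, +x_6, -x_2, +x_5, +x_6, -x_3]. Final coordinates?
(4, -5, 4, -3, 1, 5)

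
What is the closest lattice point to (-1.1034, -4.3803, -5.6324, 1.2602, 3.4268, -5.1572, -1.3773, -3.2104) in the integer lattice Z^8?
(-1, -4, -6, 1, 3, -5, -1, -3)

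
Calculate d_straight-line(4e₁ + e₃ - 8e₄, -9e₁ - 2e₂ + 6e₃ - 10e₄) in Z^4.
14.2127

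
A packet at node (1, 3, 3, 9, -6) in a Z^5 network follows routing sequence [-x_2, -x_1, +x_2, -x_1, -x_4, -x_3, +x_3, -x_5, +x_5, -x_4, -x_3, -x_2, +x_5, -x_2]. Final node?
(-1, 1, 2, 7, -5)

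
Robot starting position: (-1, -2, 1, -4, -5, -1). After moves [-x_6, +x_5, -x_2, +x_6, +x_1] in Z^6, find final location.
(0, -3, 1, -4, -4, -1)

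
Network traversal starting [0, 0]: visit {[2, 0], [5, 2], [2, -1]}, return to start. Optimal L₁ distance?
16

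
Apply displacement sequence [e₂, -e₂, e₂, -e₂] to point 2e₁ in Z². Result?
(2, 0)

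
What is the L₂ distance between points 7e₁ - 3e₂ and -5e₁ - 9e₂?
13.4164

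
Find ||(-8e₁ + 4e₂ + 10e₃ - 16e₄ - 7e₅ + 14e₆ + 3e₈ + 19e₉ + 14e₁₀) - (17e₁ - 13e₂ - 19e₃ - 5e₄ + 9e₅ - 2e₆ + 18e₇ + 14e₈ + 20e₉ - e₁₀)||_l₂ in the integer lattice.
55.3082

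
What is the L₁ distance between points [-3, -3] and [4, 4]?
14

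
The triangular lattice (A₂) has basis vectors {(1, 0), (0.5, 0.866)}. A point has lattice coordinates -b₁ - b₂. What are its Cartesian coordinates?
(-1.5, -0.866)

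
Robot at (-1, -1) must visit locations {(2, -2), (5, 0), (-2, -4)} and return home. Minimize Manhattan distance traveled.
22
(one optimal route: (-1, -1) → (5, 0) → (2, -2) → (-2, -4) → (-1, -1))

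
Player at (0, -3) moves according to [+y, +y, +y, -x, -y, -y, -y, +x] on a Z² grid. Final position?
(0, -3)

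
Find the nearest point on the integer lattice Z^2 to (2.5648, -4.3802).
(3, -4)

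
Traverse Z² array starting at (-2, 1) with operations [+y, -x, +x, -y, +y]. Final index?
(-2, 2)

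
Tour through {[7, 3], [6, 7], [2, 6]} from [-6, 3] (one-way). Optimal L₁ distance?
21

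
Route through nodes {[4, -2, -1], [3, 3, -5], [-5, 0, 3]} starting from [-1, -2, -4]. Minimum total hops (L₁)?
35
(one optimal route: (-1, -2, -4) → (3, 3, -5) → (4, -2, -1) → (-5, 0, 3))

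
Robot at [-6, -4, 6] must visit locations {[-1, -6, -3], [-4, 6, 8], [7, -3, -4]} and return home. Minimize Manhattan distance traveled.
74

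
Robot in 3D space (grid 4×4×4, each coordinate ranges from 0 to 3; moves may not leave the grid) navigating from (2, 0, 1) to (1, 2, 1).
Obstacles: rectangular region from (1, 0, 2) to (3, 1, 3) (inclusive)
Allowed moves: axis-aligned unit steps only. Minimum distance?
3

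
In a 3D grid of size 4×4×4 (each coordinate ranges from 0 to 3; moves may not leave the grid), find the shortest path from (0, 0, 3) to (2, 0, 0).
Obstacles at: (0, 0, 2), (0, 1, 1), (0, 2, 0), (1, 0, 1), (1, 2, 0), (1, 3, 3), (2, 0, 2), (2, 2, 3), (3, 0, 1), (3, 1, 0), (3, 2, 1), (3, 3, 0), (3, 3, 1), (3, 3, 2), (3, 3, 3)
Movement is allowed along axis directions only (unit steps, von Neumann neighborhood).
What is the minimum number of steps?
7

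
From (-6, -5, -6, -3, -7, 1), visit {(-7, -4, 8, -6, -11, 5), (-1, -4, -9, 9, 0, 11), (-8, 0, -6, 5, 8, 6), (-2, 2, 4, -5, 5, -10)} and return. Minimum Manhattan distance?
190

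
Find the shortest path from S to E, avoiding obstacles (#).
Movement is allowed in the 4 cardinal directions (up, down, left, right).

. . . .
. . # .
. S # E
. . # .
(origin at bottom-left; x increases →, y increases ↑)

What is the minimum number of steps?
6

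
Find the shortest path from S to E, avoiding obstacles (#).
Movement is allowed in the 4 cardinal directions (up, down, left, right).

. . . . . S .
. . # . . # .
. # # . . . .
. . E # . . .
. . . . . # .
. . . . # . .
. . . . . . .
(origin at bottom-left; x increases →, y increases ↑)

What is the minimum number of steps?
8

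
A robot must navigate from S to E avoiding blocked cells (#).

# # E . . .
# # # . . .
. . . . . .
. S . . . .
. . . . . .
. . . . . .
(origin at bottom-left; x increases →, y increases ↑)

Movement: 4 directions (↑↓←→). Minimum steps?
6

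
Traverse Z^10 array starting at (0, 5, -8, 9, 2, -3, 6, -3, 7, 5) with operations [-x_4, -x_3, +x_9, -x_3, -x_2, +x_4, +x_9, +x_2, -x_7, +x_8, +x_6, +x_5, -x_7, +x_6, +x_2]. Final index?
(0, 6, -10, 9, 3, -1, 4, -2, 9, 5)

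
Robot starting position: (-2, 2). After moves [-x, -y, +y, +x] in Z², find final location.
(-2, 2)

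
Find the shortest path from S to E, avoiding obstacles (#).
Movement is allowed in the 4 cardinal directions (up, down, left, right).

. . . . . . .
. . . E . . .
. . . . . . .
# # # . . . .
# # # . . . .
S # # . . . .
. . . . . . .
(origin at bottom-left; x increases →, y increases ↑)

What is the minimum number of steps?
9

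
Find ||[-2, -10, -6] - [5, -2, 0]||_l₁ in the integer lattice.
21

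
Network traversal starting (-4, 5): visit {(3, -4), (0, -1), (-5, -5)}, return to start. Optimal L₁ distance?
36
(one optimal route: (-4, 5) → (0, -1) → (3, -4) → (-5, -5) → (-4, 5))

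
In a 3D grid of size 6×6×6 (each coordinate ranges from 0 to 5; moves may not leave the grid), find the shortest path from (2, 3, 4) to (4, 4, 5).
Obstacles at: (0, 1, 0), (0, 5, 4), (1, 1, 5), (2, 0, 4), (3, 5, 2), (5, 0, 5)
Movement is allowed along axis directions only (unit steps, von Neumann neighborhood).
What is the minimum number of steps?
4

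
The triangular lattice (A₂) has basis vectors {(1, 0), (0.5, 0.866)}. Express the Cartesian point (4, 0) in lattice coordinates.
4b₁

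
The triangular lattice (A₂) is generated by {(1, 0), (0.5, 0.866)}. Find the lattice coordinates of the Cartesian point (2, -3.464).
4b₁ - 4b₂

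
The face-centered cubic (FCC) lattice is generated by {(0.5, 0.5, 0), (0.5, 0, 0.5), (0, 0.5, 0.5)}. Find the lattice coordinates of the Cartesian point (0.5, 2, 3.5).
-b₁ + 2b₂ + 5b₃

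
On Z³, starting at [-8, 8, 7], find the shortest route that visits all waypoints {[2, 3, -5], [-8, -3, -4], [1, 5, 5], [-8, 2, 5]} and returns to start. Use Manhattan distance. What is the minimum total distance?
66
(one optimal route: (-8, 8, 7) → (1, 5, 5) → (2, 3, -5) → (-8, -3, -4) → (-8, 2, 5) → (-8, 8, 7))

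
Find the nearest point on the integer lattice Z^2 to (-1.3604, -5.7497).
(-1, -6)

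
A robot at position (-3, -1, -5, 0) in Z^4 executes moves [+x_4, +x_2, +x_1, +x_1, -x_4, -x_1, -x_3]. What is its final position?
(-2, 0, -6, 0)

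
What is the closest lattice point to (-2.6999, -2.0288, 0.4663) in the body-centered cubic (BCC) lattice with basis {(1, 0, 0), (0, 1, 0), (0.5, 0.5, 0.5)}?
(-2.5, -2.5, 0.5)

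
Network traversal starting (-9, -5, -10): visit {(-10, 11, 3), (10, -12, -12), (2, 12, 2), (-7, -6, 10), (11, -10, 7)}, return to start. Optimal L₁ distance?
150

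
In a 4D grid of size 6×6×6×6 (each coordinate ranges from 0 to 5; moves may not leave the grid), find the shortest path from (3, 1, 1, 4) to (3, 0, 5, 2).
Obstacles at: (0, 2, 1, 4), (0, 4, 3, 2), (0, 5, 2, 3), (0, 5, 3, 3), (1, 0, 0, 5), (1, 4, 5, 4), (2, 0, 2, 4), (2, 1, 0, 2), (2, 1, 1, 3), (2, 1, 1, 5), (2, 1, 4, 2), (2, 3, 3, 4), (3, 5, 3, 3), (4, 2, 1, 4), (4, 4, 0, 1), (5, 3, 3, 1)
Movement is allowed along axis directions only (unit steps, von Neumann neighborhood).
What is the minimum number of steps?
7
(one shortest path: (3, 1, 1, 4) → (3, 0, 1, 4) → (3, 0, 2, 4) → (3, 0, 3, 4) → (3, 0, 4, 4) → (3, 0, 5, 4) → (3, 0, 5, 3) → (3, 0, 5, 2))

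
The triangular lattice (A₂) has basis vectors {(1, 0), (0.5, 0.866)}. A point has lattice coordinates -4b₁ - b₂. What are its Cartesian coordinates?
(-4.5, -0.866)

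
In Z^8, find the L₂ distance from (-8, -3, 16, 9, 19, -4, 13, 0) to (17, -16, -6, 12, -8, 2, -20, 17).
58.5662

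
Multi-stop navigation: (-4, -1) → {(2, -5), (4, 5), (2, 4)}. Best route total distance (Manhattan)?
22
(one optimal route: (-4, -1) → (2, -5) → (2, 4) → (4, 5))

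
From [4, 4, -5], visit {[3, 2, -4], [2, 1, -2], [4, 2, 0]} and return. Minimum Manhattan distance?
20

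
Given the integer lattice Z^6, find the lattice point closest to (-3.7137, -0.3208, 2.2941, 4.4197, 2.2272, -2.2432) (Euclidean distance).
(-4, 0, 2, 4, 2, -2)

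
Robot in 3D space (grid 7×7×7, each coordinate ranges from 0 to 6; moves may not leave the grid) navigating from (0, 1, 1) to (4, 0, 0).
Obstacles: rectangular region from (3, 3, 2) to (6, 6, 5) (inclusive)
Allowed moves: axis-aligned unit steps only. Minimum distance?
6
(one shortest path: (0, 1, 1) → (1, 1, 1) → (2, 1, 1) → (3, 1, 1) → (4, 1, 1) → (4, 0, 1) → (4, 0, 0))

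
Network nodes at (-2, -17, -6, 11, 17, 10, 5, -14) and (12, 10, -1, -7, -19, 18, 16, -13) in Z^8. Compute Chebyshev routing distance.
36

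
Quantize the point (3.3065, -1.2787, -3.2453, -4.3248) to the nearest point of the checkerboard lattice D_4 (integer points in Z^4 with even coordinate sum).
(3, -1, -3, -5)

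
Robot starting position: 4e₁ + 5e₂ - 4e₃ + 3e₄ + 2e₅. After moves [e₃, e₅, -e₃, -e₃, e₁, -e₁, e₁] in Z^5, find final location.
(5, 5, -5, 3, 3)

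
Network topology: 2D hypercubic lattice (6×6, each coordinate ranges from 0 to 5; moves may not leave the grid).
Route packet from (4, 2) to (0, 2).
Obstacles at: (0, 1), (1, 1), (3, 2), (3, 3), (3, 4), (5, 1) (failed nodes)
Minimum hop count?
6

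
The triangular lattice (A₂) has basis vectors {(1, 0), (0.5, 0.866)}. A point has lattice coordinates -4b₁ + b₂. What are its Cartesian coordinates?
(-3.5, 0.866)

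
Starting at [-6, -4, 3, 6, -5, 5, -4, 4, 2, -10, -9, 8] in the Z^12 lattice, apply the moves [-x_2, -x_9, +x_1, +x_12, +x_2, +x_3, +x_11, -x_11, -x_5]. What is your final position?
(-5, -4, 4, 6, -6, 5, -4, 4, 1, -10, -9, 9)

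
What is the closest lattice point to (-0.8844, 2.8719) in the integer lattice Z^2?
(-1, 3)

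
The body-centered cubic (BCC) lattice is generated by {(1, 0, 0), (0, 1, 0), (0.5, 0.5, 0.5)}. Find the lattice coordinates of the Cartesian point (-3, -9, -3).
-6b₂ - 6b₃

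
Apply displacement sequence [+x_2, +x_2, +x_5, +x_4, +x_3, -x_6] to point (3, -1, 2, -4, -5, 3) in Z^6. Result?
(3, 1, 3, -3, -4, 2)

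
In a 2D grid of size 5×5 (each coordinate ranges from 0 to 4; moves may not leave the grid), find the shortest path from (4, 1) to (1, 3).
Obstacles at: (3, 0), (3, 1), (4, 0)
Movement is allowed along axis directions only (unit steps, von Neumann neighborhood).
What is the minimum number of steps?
5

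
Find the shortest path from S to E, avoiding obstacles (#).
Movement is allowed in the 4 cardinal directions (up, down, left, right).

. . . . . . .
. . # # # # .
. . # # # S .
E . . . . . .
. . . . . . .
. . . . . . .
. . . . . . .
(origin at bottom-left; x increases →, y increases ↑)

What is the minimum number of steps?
6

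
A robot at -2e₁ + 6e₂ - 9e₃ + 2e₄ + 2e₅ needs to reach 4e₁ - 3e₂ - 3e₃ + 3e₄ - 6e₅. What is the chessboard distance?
9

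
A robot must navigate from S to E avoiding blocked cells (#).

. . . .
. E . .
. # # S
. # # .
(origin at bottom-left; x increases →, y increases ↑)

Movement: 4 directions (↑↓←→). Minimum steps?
3
(one shortest path: (3, 1) → (3, 2) → (2, 2) → (1, 2))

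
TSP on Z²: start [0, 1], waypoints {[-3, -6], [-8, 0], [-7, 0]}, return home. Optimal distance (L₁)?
30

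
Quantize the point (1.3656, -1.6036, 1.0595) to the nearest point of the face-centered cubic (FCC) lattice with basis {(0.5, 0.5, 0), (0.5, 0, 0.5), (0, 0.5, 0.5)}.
(1.5, -1.5, 1)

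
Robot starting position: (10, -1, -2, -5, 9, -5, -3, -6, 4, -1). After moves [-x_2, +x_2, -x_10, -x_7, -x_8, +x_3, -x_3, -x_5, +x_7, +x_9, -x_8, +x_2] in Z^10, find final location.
(10, 0, -2, -5, 8, -5, -3, -8, 5, -2)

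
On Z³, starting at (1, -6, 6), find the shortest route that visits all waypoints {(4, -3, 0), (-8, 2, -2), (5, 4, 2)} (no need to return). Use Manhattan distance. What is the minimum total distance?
41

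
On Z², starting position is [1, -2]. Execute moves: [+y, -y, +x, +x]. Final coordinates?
(3, -2)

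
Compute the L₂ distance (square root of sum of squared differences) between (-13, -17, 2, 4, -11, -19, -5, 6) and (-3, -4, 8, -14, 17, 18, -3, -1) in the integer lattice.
53.2447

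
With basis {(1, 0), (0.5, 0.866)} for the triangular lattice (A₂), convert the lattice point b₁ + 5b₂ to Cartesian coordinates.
(3.5, 4.33)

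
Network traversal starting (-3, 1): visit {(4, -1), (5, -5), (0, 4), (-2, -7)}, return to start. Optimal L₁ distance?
38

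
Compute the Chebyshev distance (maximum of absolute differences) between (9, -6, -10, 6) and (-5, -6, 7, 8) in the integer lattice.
17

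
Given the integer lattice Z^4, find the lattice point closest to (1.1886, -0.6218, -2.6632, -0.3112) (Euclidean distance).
(1, -1, -3, 0)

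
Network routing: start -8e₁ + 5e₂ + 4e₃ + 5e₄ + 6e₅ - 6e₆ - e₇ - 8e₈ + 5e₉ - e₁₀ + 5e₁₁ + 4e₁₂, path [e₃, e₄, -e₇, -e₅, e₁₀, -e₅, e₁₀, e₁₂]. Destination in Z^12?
(-8, 5, 5, 6, 4, -6, -2, -8, 5, 1, 5, 5)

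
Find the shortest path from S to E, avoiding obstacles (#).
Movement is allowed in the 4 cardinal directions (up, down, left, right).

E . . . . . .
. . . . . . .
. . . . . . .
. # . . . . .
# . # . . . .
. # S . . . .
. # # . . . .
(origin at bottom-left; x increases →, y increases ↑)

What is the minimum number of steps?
9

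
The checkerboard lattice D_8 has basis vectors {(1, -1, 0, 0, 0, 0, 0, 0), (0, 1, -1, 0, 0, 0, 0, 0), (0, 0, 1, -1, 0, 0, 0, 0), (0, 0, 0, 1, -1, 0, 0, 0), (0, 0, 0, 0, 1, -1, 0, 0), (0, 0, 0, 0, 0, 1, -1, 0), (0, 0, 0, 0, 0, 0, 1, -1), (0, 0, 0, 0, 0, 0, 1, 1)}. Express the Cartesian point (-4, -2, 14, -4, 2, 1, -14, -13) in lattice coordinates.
-4b₁ - 6b₂ + 8b₃ + 4b₄ + 6b₅ + 7b₆ + 3b₇ - 10b₈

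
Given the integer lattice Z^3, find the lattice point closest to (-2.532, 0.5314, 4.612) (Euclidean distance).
(-3, 1, 5)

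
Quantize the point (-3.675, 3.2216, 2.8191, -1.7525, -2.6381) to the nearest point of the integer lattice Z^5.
(-4, 3, 3, -2, -3)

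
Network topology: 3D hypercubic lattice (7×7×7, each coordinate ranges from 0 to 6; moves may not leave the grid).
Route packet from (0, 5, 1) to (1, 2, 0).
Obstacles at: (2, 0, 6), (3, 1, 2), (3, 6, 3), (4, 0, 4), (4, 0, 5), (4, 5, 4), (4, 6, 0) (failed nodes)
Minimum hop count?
5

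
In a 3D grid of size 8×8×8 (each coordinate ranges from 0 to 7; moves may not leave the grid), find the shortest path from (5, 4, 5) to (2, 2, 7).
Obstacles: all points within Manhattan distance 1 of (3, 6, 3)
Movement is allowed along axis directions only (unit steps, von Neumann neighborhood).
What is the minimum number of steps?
7
(one shortest path: (5, 4, 5) → (4, 4, 5) → (3, 4, 5) → (2, 4, 5) → (2, 3, 5) → (2, 2, 5) → (2, 2, 6) → (2, 2, 7))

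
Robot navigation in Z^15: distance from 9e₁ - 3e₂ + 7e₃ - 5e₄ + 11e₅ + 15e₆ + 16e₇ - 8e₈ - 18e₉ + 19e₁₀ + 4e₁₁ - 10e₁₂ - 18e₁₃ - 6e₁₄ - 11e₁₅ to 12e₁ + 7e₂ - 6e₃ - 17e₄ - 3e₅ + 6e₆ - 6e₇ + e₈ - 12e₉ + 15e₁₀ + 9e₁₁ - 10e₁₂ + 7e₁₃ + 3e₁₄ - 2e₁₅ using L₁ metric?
150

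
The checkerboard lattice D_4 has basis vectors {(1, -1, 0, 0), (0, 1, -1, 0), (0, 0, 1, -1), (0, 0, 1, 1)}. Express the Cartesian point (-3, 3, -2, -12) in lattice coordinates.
-3b₁ + 5b₃ - 7b₄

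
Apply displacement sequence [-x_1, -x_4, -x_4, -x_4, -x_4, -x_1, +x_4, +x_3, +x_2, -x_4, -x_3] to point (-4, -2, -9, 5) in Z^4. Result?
(-6, -1, -9, 1)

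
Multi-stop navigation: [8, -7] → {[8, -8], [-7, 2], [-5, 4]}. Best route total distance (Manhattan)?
30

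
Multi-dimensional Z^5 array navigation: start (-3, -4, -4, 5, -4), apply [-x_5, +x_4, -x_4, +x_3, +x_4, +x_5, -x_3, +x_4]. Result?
(-3, -4, -4, 7, -4)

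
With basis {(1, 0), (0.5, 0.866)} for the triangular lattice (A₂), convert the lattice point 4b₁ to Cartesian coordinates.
(4, 0)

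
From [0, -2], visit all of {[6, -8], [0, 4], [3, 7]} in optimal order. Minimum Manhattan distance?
30
(one optimal route: (0, -2) → (0, 4) → (3, 7) → (6, -8))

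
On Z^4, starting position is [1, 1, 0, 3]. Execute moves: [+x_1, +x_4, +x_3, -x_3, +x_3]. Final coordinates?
(2, 1, 1, 4)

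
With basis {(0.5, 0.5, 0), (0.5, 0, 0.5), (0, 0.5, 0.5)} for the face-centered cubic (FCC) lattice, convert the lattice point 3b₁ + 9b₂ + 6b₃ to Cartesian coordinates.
(6, 4.5, 7.5)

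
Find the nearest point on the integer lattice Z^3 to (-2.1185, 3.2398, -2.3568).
(-2, 3, -2)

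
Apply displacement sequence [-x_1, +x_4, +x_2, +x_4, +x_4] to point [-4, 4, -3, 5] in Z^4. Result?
(-5, 5, -3, 8)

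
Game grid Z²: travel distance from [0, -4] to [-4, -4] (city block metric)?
4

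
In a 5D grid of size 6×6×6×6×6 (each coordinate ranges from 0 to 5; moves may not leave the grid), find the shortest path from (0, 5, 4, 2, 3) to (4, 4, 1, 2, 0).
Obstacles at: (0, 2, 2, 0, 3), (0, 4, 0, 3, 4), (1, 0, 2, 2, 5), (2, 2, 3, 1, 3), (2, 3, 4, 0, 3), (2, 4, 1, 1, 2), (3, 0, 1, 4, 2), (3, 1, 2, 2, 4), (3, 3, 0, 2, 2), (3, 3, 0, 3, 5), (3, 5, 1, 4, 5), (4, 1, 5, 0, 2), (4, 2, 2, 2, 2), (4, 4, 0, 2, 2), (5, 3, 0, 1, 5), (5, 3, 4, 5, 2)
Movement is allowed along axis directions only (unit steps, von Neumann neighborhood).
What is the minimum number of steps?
11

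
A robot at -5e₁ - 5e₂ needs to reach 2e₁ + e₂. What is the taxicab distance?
13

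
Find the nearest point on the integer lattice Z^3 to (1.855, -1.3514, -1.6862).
(2, -1, -2)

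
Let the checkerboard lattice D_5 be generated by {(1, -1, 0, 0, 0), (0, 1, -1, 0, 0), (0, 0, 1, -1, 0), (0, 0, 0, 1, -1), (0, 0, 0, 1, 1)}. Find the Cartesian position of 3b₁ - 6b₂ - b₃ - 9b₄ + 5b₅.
(3, -9, 5, -3, 14)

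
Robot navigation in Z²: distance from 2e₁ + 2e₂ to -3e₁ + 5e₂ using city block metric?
8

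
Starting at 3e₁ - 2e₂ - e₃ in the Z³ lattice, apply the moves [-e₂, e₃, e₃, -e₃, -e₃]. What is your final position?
(3, -3, -1)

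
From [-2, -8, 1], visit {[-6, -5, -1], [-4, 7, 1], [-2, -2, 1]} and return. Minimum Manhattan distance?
42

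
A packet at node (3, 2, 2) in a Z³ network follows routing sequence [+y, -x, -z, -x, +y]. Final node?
(1, 4, 1)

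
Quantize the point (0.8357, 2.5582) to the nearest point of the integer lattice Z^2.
(1, 3)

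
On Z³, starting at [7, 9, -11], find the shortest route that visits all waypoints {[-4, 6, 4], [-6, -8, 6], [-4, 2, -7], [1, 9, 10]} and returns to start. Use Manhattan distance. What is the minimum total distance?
106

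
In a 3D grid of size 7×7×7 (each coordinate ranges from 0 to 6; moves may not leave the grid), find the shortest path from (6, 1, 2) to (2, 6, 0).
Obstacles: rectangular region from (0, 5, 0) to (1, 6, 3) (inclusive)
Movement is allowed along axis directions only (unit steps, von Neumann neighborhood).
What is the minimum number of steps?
11
(one shortest path: (6, 1, 2) → (5, 1, 2) → (4, 1, 2) → (3, 1, 2) → (2, 1, 2) → (2, 2, 2) → (2, 3, 2) → (2, 4, 2) → (2, 5, 2) → (2, 6, 2) → (2, 6, 1) → (2, 6, 0))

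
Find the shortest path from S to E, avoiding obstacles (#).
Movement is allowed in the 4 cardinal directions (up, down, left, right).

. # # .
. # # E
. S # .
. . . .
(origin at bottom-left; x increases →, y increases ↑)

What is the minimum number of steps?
5
(one shortest path: (1, 1) → (1, 0) → (2, 0) → (3, 0) → (3, 1) → (3, 2))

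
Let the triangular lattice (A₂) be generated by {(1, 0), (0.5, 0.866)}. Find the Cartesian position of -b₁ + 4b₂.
(1, 3.464)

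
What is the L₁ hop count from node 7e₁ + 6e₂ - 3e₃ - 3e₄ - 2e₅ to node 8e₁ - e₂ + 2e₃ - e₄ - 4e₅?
17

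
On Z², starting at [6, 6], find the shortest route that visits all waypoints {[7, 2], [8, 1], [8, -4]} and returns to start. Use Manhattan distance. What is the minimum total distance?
24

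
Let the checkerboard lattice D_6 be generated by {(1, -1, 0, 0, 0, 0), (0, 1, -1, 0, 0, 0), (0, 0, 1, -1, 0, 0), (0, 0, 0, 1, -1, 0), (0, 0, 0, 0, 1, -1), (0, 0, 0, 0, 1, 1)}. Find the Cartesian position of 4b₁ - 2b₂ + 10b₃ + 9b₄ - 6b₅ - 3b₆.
(4, -6, 12, -1, -18, 3)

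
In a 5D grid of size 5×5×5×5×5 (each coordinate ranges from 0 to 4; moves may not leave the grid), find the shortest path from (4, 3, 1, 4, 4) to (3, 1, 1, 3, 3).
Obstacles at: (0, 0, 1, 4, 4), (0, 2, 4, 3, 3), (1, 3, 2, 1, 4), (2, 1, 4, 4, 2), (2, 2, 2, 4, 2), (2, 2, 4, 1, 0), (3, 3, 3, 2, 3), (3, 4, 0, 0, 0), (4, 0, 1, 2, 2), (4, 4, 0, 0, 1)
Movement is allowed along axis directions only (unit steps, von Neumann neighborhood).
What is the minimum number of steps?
5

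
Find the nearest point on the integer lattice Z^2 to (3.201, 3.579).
(3, 4)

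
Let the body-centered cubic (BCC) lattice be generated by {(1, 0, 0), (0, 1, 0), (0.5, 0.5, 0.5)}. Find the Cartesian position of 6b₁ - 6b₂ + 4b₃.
(8, -4, 2)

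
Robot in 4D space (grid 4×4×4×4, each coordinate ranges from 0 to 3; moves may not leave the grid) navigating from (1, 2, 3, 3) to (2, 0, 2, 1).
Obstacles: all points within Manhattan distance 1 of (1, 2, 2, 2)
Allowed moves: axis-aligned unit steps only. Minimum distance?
6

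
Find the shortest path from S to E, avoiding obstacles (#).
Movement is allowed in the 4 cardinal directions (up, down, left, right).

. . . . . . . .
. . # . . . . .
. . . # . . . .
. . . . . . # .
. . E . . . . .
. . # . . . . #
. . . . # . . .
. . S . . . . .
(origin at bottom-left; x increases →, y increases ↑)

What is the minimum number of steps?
5
(one shortest path: (2, 0) → (1, 0) → (1, 1) → (1, 2) → (1, 3) → (2, 3))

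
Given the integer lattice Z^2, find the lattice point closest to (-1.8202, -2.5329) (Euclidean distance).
(-2, -3)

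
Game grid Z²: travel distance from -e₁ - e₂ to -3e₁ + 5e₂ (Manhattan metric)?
8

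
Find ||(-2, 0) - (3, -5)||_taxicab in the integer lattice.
10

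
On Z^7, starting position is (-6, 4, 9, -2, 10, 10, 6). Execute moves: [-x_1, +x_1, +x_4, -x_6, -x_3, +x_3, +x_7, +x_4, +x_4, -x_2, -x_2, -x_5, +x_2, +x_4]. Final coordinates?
(-6, 3, 9, 2, 9, 9, 7)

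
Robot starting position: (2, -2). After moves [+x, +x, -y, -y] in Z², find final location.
(4, -4)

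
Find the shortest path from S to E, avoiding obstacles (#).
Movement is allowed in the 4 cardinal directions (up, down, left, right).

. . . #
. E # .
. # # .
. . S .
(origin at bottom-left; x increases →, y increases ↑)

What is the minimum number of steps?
5
(one shortest path: (2, 0) → (1, 0) → (0, 0) → (0, 1) → (0, 2) → (1, 2))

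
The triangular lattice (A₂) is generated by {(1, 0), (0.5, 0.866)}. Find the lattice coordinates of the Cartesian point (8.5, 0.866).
8b₁ + b₂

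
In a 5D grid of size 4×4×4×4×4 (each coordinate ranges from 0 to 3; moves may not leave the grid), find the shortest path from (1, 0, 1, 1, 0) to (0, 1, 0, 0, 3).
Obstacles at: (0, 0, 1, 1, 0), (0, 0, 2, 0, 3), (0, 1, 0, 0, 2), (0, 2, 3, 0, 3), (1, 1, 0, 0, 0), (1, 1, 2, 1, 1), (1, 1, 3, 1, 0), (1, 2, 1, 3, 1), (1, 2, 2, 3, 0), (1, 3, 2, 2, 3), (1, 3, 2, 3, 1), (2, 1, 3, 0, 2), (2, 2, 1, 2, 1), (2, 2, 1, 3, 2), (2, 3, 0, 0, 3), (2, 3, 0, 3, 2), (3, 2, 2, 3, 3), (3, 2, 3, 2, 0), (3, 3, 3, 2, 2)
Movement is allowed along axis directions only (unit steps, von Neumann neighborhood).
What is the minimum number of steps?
7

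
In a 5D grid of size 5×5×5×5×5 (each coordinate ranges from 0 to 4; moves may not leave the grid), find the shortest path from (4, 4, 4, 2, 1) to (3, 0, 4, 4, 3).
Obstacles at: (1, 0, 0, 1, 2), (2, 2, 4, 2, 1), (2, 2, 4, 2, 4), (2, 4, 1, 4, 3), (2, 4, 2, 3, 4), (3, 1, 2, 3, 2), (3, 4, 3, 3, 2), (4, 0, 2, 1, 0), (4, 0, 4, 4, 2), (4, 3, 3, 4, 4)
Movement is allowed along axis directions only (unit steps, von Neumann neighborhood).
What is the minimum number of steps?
9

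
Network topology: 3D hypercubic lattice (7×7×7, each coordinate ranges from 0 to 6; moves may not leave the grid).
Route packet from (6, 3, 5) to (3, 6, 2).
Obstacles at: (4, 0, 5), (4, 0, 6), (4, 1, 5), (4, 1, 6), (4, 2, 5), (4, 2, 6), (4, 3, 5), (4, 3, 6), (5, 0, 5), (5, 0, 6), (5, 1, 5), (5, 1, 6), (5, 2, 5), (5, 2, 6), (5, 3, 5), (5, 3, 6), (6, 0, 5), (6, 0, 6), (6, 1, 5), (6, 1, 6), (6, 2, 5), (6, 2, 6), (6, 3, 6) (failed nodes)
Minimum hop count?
9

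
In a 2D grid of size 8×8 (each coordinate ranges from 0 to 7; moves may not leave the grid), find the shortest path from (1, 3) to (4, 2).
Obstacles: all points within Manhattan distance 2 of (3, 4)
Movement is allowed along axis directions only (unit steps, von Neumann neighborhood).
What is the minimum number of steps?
6
(one shortest path: (1, 3) → (1, 2) → (2, 2) → (2, 1) → (3, 1) → (4, 1) → (4, 2))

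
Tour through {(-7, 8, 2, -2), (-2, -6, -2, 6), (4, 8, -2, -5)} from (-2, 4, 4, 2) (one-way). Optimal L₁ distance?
64
(one optimal route: (-2, 4, 4, 2) → (-7, 8, 2, -2) → (4, 8, -2, -5) → (-2, -6, -2, 6))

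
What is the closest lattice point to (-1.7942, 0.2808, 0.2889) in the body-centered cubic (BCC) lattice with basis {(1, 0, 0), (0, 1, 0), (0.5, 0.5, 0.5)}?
(-1.5, 0.5, 0.5)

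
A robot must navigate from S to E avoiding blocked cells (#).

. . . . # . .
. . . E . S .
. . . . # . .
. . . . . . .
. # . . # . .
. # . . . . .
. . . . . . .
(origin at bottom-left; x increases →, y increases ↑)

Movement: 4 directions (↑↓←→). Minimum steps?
2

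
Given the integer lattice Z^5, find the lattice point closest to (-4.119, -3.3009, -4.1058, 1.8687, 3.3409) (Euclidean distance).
(-4, -3, -4, 2, 3)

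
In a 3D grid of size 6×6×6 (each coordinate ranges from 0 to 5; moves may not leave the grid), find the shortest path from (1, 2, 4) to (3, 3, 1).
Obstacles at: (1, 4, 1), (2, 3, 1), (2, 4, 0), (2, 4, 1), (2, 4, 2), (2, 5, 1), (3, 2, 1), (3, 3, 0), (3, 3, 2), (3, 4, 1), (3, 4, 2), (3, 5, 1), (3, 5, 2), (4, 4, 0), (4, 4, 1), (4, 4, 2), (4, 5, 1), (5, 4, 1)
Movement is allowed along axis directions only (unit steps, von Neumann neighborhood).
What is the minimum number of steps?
8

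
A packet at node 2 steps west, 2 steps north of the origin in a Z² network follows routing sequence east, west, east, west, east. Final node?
(-1, 2)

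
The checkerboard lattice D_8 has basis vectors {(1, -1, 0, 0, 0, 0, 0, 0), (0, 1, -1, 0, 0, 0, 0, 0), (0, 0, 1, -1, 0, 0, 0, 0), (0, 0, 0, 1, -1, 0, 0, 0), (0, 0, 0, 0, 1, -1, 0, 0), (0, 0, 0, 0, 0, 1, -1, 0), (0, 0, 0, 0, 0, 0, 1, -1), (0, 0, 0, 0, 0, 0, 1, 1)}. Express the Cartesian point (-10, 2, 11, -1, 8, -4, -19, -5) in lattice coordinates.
-10b₁ - 8b₂ + 3b₃ + 2b₄ + 10b₅ + 6b₆ - 4b₇ - 9b₈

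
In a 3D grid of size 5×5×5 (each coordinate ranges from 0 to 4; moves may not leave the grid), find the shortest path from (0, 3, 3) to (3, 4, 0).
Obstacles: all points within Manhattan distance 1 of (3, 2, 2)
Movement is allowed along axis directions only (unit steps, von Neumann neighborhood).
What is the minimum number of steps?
7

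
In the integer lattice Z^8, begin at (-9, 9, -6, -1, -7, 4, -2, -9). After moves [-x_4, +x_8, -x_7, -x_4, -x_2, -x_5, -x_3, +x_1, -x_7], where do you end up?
(-8, 8, -7, -3, -8, 4, -4, -8)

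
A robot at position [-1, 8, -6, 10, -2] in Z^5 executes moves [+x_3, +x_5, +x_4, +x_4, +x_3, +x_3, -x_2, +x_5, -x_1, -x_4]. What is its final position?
(-2, 7, -3, 11, 0)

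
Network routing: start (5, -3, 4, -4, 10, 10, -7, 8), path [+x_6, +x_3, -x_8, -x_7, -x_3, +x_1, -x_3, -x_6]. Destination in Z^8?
(6, -3, 3, -4, 10, 10, -8, 7)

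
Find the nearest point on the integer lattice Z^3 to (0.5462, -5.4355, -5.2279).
(1, -5, -5)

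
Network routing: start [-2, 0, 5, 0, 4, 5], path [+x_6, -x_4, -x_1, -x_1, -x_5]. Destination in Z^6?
(-4, 0, 5, -1, 3, 6)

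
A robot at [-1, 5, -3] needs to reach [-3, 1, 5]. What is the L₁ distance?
14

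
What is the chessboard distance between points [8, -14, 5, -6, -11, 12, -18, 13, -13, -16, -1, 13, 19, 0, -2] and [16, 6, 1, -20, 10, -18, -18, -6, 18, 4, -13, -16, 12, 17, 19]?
31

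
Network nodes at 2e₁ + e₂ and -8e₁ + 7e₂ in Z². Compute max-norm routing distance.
10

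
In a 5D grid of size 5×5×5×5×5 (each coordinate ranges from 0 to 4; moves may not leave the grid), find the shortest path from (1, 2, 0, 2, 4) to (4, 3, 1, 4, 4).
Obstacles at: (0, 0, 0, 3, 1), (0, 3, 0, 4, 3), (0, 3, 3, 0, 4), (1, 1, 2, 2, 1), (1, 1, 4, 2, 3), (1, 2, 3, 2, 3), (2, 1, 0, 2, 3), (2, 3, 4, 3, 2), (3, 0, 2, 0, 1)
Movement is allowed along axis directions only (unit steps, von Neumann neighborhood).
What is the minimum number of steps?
7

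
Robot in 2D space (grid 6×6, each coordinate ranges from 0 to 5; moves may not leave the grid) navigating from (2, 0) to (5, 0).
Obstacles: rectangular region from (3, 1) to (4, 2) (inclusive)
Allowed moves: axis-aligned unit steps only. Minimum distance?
3
(one shortest path: (2, 0) → (3, 0) → (4, 0) → (5, 0))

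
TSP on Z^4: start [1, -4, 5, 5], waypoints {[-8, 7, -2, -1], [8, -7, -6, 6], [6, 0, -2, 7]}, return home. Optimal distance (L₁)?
98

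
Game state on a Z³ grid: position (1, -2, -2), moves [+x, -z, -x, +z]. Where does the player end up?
(1, -2, -2)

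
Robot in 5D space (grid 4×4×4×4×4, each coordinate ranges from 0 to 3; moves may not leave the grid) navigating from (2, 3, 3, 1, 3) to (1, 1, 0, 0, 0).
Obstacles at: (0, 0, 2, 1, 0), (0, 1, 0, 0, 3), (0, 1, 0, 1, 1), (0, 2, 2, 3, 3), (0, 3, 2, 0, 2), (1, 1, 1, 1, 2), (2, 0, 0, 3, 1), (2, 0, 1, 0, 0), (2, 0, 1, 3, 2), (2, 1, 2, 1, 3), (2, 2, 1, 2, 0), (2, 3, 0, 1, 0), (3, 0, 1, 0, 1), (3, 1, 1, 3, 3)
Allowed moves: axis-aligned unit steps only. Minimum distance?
10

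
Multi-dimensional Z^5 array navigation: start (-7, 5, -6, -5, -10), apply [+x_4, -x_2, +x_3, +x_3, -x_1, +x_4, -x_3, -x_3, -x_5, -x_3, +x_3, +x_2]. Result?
(-8, 5, -6, -3, -11)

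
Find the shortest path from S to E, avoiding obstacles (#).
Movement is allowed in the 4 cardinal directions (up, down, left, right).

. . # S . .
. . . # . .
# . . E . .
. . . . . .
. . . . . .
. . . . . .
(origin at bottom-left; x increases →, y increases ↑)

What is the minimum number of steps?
4
(one shortest path: (3, 5) → (4, 5) → (4, 4) → (4, 3) → (3, 3))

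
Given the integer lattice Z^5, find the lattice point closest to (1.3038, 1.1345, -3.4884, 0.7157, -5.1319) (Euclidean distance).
(1, 1, -3, 1, -5)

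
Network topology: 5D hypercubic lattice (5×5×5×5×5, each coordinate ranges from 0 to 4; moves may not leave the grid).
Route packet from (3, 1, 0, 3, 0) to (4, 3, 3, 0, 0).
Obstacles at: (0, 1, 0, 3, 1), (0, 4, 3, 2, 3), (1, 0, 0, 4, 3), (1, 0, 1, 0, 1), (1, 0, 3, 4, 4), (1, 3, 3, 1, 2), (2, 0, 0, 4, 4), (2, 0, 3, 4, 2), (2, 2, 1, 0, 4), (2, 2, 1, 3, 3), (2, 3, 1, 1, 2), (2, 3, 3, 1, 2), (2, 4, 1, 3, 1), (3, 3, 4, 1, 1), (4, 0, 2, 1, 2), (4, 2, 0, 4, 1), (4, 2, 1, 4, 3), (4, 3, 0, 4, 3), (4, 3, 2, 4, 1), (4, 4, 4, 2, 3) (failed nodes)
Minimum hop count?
9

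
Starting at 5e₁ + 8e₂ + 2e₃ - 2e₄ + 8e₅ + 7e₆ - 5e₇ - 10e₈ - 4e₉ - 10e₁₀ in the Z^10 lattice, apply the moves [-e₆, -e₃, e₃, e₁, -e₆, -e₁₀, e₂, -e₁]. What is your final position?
(5, 9, 2, -2, 8, 5, -5, -10, -4, -11)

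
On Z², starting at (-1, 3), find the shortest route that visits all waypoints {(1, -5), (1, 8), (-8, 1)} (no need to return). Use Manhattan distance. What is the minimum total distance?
35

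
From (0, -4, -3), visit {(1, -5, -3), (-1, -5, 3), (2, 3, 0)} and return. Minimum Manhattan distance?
36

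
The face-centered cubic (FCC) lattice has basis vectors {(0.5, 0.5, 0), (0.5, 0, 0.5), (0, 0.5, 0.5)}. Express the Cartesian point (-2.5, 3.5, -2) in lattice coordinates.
3b₁ - 8b₂ + 4b₃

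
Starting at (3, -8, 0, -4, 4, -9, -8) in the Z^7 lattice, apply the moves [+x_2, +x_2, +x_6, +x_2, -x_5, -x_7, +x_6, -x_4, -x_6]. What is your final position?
(3, -5, 0, -5, 3, -8, -9)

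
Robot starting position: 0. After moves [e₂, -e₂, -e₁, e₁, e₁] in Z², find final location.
(1, 0)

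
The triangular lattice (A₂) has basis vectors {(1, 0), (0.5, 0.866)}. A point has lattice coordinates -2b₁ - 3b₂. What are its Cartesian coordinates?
(-3.5, -2.598)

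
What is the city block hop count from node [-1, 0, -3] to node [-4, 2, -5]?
7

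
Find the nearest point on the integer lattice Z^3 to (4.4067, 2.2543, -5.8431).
(4, 2, -6)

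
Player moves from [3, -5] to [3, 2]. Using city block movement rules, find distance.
7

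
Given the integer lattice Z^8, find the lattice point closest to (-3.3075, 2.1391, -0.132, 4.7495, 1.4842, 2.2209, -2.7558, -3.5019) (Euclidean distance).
(-3, 2, 0, 5, 1, 2, -3, -4)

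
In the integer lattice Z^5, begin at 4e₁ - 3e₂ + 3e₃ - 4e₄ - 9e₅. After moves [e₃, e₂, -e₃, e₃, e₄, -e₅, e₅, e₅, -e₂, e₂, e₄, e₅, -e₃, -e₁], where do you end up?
(3, -2, 3, -2, -7)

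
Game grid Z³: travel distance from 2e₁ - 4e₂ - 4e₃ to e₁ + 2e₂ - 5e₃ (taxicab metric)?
8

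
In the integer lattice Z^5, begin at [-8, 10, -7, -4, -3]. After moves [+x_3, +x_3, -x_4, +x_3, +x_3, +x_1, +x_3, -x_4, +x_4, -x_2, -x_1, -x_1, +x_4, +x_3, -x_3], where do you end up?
(-9, 9, -2, -4, -3)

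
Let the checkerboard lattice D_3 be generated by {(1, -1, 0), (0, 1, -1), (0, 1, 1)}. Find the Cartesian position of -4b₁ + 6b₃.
(-4, 10, 6)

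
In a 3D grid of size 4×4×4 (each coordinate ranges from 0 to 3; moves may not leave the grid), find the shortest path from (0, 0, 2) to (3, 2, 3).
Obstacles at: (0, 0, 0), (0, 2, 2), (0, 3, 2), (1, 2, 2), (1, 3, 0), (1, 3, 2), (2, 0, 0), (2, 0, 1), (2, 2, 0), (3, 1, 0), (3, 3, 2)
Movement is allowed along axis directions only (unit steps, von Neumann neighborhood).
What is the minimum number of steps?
6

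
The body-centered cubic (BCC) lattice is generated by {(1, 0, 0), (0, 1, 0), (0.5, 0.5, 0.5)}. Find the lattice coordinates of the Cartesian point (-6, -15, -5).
-b₁ - 10b₂ - 10b₃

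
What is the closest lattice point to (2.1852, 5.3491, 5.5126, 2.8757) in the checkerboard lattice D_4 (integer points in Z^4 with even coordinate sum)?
(2, 5, 6, 3)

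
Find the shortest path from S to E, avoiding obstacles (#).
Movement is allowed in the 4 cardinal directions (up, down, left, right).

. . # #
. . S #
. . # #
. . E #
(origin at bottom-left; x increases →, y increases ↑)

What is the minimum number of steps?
4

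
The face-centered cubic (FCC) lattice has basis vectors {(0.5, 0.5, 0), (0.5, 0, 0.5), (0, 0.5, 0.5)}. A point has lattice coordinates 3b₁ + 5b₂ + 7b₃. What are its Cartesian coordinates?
(4, 5, 6)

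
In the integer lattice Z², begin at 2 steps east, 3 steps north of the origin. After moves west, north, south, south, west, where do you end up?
(0, 2)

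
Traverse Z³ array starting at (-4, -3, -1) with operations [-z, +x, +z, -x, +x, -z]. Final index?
(-3, -3, -2)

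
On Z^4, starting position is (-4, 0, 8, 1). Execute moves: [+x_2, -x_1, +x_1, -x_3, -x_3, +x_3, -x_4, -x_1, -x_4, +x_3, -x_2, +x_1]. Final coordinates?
(-4, 0, 8, -1)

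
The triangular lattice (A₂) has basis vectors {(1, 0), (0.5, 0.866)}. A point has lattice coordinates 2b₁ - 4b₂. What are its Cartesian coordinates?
(0, -3.464)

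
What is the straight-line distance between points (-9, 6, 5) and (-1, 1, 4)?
9.48683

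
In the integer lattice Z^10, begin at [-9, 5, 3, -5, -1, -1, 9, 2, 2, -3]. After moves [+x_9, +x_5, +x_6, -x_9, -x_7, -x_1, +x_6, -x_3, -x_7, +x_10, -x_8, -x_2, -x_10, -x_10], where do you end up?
(-10, 4, 2, -5, 0, 1, 7, 1, 2, -4)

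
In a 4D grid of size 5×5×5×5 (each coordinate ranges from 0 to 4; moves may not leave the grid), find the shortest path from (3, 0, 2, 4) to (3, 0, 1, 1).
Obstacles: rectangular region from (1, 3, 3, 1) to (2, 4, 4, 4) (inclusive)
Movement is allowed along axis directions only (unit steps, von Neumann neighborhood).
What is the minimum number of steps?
4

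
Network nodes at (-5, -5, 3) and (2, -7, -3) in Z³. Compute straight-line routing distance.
9.43398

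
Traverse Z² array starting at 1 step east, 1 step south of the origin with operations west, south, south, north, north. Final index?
(0, -1)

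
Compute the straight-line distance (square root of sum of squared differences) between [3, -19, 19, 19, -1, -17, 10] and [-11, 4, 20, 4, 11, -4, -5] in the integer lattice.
38.5876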